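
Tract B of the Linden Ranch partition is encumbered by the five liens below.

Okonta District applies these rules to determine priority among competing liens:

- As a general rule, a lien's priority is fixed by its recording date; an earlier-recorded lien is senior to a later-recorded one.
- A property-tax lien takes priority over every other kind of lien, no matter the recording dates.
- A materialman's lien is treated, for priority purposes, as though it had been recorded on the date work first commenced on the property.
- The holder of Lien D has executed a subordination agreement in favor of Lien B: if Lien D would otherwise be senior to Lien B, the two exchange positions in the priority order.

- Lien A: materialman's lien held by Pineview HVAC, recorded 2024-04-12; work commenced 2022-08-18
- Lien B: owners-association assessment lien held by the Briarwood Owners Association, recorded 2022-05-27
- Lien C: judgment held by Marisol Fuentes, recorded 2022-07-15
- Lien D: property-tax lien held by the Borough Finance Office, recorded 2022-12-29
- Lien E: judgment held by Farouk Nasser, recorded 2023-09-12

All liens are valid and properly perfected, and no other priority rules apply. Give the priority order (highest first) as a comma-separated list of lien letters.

Adjusting effective dates: A is treated as recorded 2022-08-18, the work-commencement date.
D, as a property-tax lien, has superpriority and ranks first.
Among the remaining liens, by effective date: B (2022-05-27), C (2022-07-15), A (2022-08-18), E (2023-09-12).
The subordination applies — D was senior to B — so D and B swap.

B, D, C, A, E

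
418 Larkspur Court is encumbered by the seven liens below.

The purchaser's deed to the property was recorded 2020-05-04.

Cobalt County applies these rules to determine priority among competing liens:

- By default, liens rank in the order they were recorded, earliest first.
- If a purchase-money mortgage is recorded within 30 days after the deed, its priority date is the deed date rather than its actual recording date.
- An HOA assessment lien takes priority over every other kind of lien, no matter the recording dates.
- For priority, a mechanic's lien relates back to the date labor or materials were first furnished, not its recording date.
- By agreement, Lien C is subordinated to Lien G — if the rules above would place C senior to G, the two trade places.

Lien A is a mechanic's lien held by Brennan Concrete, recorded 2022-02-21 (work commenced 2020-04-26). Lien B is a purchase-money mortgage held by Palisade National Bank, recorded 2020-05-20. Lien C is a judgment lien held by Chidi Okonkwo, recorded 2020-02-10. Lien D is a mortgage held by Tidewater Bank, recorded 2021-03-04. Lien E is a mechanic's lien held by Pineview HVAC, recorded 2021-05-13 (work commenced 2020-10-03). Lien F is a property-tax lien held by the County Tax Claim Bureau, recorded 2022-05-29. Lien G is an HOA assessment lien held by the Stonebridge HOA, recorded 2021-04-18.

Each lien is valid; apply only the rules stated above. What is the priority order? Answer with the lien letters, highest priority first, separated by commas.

First, effective dates: A's effective date is 2020-04-26, when work began; B was recorded within the 30-day window, so its effective date is the deed date 2020-05-04; E is treated as recorded 2020-10-03, the work-commencement date.
G, as an HOA assessment lien, has superpriority and ranks first.
Ordering the rest by effective date: C (2020-02-10), A (2020-04-26), B (2020-05-04), E (2020-10-03), D (2021-03-04), F (2022-05-29).
C is already junior to G, so the subordination agreement changes nothing.

G, C, A, B, E, D, F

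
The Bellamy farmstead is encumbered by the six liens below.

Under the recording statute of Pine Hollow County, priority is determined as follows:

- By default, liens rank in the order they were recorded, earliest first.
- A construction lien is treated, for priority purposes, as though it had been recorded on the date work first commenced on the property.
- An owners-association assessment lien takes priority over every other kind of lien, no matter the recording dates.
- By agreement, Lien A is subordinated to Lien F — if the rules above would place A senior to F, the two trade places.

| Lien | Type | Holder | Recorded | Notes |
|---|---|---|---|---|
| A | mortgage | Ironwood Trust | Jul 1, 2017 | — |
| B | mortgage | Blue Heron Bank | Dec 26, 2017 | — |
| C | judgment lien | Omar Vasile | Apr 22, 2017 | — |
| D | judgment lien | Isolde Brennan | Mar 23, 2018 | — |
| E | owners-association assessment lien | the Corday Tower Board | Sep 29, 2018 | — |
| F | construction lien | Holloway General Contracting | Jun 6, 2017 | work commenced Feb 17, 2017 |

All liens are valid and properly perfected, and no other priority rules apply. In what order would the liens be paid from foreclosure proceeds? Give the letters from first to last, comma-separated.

E, F, C, A, B, D

Adjusting effective dates: F relates back to Feb 17, 2017 (work commenced).
E, as an owners-association assessment lien, has superpriority and ranks first.
Ordering the rest by effective date: F (Feb 17, 2017), C (Apr 22, 2017), A (Jul 1, 2017), B (Dec 26, 2017), D (Mar 23, 2018).
A already ranks below F; the subordination has no effect.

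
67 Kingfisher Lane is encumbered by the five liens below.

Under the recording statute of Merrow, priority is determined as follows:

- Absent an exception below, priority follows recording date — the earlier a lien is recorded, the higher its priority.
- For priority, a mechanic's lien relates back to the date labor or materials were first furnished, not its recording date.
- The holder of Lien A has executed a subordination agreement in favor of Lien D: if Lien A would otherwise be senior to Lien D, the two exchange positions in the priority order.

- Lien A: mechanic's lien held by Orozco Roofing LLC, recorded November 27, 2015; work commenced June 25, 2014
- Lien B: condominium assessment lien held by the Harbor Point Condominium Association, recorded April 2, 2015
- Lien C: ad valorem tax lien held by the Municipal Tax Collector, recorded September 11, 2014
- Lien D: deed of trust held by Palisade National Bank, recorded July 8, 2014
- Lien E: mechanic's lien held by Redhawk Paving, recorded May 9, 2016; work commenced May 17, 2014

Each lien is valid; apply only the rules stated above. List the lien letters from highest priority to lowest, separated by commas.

E, D, A, C, B

Effective dates: A relates back to June 25, 2014 (work commenced); E's effective date is May 17, 2014, when work began.
By effective date, earliest first: E (May 17, 2014), A (June 25, 2014), D (July 8, 2014), C (September 11, 2014), B (April 2, 2015).
The subordination applies — A was senior to D — so A and D swap.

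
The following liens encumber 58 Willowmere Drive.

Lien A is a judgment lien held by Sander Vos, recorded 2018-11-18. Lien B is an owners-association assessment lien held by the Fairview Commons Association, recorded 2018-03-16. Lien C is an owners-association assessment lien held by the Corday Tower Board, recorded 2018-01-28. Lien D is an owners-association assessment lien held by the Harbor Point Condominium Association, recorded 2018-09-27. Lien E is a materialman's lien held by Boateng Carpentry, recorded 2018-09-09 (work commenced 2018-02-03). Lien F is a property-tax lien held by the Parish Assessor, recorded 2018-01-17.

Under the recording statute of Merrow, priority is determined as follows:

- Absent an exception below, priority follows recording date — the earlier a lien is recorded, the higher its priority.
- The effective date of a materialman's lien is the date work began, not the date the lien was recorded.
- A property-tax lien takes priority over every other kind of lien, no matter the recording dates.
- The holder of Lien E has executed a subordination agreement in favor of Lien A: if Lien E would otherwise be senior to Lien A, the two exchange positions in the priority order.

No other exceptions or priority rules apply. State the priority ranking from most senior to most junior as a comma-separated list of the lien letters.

F, C, A, B, D, E

First, effective dates: E relates back to 2018-02-03 (work commenced).
F, as a property-tax lien, has superpriority and ranks first.
Remaining liens by effective date: C (2018-01-28), E (2018-02-03), B (2018-03-16), D (2018-09-27), A (2018-11-18).
Because E would otherwise rank above A, the subordination swaps them.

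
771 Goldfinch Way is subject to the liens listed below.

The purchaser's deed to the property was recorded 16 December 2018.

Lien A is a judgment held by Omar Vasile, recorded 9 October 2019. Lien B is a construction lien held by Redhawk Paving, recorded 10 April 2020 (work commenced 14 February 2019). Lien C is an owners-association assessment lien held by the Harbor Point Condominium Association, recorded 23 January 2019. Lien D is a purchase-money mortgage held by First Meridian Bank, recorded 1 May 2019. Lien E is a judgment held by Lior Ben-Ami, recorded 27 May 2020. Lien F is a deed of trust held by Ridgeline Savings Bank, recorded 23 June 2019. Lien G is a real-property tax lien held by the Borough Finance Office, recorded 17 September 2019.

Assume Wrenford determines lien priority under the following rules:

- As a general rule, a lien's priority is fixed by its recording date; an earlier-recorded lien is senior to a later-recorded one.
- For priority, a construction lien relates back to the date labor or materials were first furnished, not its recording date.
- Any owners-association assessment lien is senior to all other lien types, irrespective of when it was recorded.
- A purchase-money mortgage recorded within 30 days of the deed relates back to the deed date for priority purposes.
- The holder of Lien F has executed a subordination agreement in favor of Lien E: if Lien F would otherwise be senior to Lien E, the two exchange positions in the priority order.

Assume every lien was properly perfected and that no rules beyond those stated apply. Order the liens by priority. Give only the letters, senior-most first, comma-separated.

Effective dates: B's effective date is 14 February 2019, when work began; D was recorded 136 days after the deed — beyond 30 days — so no relation-back applies.
As an owners-association assessment lien, C is senior to every other lien.
Ordering the rest by effective date: B (14 February 2019), D (1 May 2019), F (23 June 2019), G (17 September 2019), A (9 October 2019), E (27 May 2020).
Because F would otherwise rank above E, the subordination swaps them.

C, B, D, E, G, A, F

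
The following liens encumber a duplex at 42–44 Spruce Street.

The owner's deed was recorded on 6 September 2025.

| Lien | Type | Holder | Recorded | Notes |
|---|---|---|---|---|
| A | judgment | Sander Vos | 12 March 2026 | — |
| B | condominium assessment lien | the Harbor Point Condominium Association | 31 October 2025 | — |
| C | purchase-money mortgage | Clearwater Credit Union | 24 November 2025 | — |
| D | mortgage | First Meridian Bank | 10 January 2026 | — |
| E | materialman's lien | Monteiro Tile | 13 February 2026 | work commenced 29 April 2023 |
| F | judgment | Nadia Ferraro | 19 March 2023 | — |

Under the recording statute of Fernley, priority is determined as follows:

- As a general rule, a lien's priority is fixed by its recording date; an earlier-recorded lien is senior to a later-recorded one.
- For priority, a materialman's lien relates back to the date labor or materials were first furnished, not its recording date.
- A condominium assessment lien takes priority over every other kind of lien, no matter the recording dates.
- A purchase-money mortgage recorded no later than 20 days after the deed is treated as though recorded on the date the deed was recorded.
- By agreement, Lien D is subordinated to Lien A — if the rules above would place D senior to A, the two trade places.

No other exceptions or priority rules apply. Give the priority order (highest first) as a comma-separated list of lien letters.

B, F, E, C, A, D

Effective dates after the stated exceptions: C was recorded 79 days after the deed — beyond 20 days — so no relation-back applies; E's effective date is 29 April 2023, when work began.
As a condominium assessment lien, B is senior to every other lien.
The other liens, earliest effective date first: F (19 March 2023), E (29 April 2023), C (24 November 2025), D (10 January 2026), A (12 March 2026).
D is senior to A before the subordination, so the two trade places.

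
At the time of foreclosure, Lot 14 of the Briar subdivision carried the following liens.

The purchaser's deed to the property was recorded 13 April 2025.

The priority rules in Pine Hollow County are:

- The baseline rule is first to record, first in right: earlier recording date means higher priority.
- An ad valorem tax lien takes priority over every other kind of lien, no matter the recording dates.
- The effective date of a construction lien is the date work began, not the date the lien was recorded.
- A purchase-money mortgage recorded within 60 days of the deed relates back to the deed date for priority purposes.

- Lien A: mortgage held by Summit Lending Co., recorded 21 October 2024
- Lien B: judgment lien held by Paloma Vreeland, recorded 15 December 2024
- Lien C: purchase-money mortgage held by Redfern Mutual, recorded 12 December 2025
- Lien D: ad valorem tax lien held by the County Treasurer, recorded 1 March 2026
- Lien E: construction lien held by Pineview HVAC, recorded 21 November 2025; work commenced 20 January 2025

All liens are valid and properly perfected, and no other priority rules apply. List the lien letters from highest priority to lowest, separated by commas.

D, A, B, E, C

First, effective dates: C was recorded 243 days after the deed, outside the 60-day window, so it keeps its recording date; E is treated as recorded 20 January 2025, the work-commencement date.
D is an ad valorem tax lien and takes priority over every other lien.
Among the remaining liens, by effective date: A (21 October 2024), B (15 December 2024), E (20 January 2025), C (12 December 2025).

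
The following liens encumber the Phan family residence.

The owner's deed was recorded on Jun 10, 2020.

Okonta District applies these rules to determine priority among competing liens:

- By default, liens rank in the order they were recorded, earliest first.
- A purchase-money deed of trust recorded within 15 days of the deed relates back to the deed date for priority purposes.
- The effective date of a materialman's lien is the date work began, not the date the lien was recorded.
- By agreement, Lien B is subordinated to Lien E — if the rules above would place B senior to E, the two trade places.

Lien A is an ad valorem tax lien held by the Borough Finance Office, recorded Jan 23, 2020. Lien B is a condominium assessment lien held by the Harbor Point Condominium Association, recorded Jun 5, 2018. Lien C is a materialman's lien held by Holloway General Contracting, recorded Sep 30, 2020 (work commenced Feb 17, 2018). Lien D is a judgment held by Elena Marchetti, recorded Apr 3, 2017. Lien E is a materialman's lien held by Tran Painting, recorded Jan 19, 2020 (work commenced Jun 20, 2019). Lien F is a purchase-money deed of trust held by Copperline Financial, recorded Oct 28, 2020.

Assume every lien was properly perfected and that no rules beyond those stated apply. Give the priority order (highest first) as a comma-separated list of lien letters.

D, C, E, B, A, F

Effective dates: C relates back to Feb 17, 2018 (work commenced); E relates back to Jun 20, 2019 (work commenced); F missed the 15-day window (140 days after the deed), so its recording date stands.
Ordering by effective date: D (Apr 3, 2017), C (Feb 17, 2018), B (Jun 5, 2018), E (Jun 20, 2019), A (Jan 23, 2020), F (Oct 28, 2020).
B would otherwise be senior to E, so under the subordination agreement B and E exchange positions.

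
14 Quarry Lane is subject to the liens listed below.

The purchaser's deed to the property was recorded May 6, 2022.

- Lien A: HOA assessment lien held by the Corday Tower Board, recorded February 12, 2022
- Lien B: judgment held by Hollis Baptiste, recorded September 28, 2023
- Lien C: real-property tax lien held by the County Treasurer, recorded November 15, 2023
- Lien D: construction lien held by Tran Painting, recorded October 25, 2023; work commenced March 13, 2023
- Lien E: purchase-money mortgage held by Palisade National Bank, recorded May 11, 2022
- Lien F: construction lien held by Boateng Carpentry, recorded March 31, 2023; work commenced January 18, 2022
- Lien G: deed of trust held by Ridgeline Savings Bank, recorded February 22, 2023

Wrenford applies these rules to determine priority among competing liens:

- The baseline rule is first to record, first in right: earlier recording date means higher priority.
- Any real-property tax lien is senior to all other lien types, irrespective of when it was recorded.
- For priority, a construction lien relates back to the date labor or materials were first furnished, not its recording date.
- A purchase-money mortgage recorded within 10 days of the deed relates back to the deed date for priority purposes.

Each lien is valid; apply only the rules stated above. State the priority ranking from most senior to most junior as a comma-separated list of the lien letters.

First, effective dates: D relates back to March 13, 2023 (work commenced); E's effective date is the deed date, May 6, 2022; F is treated as recorded January 18, 2022, the work-commencement date.
C, as a real-property tax lien, has superpriority and ranks first.
Ordering the rest by effective date: F (January 18, 2022), A (February 12, 2022), E (May 6, 2022), G (February 22, 2023), D (March 13, 2023), B (September 28, 2023).

C, F, A, E, G, D, B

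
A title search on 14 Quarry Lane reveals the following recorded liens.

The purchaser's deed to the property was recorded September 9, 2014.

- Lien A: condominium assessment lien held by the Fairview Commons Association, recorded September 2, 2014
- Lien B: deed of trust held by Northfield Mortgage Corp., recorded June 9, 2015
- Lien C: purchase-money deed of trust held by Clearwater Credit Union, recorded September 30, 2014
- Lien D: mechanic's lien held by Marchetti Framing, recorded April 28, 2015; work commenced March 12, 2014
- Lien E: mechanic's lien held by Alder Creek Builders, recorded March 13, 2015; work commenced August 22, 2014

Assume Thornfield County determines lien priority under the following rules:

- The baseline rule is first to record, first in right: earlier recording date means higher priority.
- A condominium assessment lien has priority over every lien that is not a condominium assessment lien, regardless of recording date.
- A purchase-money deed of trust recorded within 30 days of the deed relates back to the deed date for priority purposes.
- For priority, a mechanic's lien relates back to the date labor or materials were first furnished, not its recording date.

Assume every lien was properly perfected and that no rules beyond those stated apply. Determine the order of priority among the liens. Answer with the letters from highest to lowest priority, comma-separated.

A, D, E, C, B

Adjusting effective dates: C relates back to the deed date September 9, 2014; D's effective date is March 12, 2014, when work began; E's effective date is August 22, 2014, when work began.
A is a condominium assessment lien, so it outranks all other liens regardless of date.
The other liens, earliest effective date first: D (March 12, 2014), E (August 22, 2014), C (September 9, 2014), B (June 9, 2015).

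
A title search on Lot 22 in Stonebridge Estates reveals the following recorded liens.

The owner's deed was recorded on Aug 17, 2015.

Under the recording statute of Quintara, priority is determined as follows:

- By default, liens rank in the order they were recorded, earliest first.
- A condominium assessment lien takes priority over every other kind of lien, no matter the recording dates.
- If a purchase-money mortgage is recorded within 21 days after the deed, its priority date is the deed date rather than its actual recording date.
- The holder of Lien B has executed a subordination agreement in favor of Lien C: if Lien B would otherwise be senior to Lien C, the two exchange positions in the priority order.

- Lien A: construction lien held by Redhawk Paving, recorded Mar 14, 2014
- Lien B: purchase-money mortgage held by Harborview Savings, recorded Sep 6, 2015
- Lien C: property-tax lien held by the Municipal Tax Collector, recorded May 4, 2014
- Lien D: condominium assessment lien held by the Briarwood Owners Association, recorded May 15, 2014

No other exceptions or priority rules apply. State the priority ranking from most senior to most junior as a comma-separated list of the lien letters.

Effective dates: B was recorded within the 21-day window, so its effective date is the deed date Aug 17, 2015.
D, as a condominium assessment lien, has superpriority and ranks first.
The other liens, earliest effective date first: A (Mar 14, 2014), C (May 4, 2014), B (Aug 17, 2015).
Since B is not senior to C, the subordination leaves the order unchanged.

D, A, C, B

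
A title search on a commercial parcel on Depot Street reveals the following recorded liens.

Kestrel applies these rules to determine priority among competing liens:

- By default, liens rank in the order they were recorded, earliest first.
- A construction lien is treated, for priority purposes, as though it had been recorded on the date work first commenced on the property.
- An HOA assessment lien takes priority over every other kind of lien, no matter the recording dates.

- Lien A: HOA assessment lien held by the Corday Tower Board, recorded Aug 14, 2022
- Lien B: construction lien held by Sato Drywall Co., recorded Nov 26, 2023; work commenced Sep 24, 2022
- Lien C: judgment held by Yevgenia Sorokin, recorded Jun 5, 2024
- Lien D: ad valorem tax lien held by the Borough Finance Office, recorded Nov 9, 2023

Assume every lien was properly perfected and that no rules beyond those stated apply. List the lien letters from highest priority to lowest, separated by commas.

A, B, D, C

Effective dates after the stated exceptions: B relates back to Sep 24, 2022 (work commenced).
A, as an HOA assessment lien, has superpriority and ranks first.
Ordering the rest by effective date: B (Sep 24, 2022), D (Nov 9, 2023), C (Jun 5, 2024).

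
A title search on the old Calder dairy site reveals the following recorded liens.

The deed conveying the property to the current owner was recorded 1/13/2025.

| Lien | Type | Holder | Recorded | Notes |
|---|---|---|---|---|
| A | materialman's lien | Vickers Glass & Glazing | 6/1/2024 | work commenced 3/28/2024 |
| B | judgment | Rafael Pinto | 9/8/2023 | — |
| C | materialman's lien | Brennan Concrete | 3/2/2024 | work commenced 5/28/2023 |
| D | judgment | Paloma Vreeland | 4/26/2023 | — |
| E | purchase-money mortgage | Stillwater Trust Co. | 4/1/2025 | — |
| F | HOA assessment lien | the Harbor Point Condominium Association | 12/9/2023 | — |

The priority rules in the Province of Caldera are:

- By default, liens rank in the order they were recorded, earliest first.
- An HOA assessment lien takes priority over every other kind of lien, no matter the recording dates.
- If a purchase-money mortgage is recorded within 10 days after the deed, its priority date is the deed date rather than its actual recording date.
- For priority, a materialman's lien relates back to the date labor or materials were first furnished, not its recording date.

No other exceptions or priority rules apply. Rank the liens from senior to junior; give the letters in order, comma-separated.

First, effective dates: A's effective date is 3/28/2024, when work began; C relates back to 5/28/2023 (work commenced); E was recorded 78 days after the deed, outside the 10-day window, so it keeps its recording date.
As an HOA assessment lien, F is senior to every other lien.
Among the remaining liens, by effective date: D (4/26/2023), C (5/28/2023), B (9/8/2023), A (3/28/2024), E (4/1/2025).

F, D, C, B, A, E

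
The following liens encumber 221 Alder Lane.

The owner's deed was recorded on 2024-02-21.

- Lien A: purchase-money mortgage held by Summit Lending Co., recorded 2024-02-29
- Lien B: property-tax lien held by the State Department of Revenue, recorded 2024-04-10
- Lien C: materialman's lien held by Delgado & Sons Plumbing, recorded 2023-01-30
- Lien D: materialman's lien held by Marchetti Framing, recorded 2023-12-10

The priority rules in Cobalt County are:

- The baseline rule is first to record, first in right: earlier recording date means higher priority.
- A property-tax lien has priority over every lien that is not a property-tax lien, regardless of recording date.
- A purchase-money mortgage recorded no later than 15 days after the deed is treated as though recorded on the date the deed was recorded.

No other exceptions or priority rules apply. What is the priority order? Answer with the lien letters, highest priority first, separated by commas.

Effective dates: A relates back to the deed date 2024-02-21.
B is a property-tax lien and takes priority over every other lien.
The other liens, earliest effective date first: C (2023-01-30), D (2023-12-10), A (2024-02-21).

B, C, D, A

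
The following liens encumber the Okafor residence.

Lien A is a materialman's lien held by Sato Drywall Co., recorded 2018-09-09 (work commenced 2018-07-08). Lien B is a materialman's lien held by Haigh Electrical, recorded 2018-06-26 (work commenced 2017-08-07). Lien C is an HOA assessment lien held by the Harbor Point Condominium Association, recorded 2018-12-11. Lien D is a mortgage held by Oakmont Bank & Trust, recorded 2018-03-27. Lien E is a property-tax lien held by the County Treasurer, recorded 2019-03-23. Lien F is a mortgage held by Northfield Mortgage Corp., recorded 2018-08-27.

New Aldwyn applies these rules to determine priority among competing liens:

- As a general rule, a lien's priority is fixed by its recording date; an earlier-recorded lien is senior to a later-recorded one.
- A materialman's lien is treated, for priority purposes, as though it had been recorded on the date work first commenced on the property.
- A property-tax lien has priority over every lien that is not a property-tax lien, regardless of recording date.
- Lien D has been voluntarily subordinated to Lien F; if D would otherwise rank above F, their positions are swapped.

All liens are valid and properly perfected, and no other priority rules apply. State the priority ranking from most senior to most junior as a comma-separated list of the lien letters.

E, B, F, A, D, C

Adjusting effective dates: A is treated as recorded 2018-07-08, the work-commencement date; B's effective date is 2017-08-07, when work began.
E is a property-tax lien and takes priority over every other lien.
Among the remaining liens, by effective date: B (2017-08-07), D (2018-03-27), A (2018-07-08), F (2018-08-27), C (2018-12-11).
The subordination applies — D was senior to F — so D and F swap.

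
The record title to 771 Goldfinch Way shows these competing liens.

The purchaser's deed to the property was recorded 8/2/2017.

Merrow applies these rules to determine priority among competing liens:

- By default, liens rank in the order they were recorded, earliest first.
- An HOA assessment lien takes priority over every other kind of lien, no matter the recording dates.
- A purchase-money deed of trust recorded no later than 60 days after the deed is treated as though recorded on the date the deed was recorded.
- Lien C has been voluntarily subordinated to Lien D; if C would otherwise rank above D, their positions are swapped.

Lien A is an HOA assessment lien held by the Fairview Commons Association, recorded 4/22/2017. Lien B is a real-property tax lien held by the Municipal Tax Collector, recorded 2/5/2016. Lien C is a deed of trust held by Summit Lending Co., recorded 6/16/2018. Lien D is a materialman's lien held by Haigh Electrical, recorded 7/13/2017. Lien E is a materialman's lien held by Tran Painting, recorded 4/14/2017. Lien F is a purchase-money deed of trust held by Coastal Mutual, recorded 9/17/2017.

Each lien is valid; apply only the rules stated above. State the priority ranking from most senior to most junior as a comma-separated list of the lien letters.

A, B, E, D, F, C

Effective dates after the stated exceptions: F's effective date is the deed date, 8/2/2017.
As an HOA assessment lien, A is senior to every other lien.
Among the remaining liens, by effective date: B (2/5/2016), E (4/14/2017), D (7/13/2017), F (8/2/2017), C (6/16/2018).
C is already junior to D, so the subordination agreement changes nothing.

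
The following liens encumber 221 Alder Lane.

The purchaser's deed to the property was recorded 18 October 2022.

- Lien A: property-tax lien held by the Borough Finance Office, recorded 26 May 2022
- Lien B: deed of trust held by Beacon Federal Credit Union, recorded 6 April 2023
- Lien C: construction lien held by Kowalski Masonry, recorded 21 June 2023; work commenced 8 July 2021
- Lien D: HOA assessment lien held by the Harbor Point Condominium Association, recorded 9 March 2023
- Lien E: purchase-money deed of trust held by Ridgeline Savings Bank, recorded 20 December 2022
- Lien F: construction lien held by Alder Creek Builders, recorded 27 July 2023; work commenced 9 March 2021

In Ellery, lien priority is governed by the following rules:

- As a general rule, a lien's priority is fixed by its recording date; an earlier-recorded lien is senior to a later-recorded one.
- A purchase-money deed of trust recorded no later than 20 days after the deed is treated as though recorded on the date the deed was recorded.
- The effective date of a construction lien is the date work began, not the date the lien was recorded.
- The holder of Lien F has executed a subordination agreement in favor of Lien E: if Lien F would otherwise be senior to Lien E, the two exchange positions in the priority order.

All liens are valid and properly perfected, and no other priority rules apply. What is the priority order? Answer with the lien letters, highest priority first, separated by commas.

First, effective dates: C's effective date is 8 July 2021, when work began; E missed the 20-day window (63 days after the deed), so its recording date stands; F relates back to 9 March 2021 (work commenced).
By effective date, earliest first: F (9 March 2021), C (8 July 2021), A (26 May 2022), E (20 December 2022), D (9 March 2023), B (6 April 2023).
F is senior to E before the subordination, so the two trade places.

E, C, A, F, D, B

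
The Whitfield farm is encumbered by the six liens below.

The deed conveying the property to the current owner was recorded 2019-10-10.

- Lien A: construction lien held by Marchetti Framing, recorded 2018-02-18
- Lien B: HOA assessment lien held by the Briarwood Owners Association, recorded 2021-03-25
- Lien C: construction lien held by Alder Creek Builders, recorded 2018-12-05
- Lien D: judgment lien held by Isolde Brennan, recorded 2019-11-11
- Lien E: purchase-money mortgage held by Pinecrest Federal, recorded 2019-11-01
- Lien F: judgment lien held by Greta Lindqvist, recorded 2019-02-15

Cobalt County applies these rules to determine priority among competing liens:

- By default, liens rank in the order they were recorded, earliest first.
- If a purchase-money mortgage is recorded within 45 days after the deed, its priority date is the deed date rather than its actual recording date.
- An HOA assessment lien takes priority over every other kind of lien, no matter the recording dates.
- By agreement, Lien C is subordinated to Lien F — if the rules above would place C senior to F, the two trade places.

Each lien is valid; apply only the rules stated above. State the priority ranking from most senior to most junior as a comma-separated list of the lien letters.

Effective dates after the stated exceptions: E was recorded within the 45-day window, so its effective date is the deed date 2019-10-10.
As an HOA assessment lien, B is senior to every other lien.
Among the remaining liens, by effective date: A (2018-02-18), C (2018-12-05), F (2019-02-15), E (2019-10-10), D (2019-11-11).
C would otherwise be senior to F, so under the subordination agreement C and F exchange positions.

B, A, F, C, E, D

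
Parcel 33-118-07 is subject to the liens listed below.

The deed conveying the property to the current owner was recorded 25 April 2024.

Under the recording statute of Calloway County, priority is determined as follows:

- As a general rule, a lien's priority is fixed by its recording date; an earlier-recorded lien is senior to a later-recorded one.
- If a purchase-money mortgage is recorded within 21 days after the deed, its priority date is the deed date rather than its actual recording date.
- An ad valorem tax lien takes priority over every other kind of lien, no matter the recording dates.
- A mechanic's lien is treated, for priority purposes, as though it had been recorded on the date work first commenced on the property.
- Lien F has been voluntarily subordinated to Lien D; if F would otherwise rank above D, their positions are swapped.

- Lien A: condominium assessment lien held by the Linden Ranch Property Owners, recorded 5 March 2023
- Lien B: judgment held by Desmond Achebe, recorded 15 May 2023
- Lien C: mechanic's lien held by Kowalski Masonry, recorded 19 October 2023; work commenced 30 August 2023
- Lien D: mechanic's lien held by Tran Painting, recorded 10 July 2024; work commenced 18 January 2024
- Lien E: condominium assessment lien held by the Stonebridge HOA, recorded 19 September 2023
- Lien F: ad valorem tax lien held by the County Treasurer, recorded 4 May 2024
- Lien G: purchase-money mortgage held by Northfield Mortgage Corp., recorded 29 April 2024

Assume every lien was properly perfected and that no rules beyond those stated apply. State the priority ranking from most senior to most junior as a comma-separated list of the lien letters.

D, A, B, C, E, F, G

Effective dates after the stated exceptions: C relates back to 30 August 2023 (work commenced); D relates back to 18 January 2024 (work commenced); G's effective date is the deed date, 25 April 2024.
F is an ad valorem tax lien, so it outranks all other liens regardless of date.
Among the remaining liens, by effective date: A (5 March 2023), B (15 May 2023), C (30 August 2023), E (19 September 2023), D (18 January 2024), G (25 April 2024).
F is senior to D before the subordination, so the two trade places.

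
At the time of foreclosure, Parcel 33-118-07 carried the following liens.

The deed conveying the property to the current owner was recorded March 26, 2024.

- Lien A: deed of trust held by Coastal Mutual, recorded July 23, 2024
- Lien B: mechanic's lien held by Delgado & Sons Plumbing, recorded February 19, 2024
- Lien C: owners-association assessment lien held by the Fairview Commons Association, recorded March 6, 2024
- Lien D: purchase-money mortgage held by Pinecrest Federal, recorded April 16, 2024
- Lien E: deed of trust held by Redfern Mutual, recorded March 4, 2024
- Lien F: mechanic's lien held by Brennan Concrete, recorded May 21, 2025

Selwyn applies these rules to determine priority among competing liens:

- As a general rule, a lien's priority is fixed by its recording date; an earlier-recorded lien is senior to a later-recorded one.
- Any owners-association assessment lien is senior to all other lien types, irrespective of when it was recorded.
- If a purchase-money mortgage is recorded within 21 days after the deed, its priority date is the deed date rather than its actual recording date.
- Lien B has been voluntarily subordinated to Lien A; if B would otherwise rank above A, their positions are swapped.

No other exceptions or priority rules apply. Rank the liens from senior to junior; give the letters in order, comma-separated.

C, A, E, D, B, F

First, effective dates: D was recorded within the 21-day window, so its effective date is the deed date March 26, 2024.
As an owners-association assessment lien, C is senior to every other lien.
The other liens, earliest effective date first: B (February 19, 2024), E (March 4, 2024), D (March 26, 2024), A (July 23, 2024), F (May 21, 2025).
The subordination applies — B was senior to A — so B and A swap.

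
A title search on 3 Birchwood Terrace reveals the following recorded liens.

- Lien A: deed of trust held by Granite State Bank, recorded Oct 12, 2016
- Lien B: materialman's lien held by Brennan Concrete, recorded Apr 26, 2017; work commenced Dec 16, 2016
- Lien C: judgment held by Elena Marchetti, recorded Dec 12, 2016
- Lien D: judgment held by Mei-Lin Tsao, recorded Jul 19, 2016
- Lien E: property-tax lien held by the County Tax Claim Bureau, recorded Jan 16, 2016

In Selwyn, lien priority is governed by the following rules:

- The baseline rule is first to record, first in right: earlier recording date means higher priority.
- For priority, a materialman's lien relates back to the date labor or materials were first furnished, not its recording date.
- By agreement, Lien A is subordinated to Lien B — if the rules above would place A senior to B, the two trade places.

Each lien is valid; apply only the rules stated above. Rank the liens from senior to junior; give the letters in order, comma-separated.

E, D, B, C, A

Effective dates: B relates back to Dec 16, 2016 (work commenced).
Sorted by effective date: E (Jan 16, 2016), D (Jul 19, 2016), A (Oct 12, 2016), C (Dec 12, 2016), B (Dec 16, 2016).
Because A would otherwise rank above B, the subordination swaps them.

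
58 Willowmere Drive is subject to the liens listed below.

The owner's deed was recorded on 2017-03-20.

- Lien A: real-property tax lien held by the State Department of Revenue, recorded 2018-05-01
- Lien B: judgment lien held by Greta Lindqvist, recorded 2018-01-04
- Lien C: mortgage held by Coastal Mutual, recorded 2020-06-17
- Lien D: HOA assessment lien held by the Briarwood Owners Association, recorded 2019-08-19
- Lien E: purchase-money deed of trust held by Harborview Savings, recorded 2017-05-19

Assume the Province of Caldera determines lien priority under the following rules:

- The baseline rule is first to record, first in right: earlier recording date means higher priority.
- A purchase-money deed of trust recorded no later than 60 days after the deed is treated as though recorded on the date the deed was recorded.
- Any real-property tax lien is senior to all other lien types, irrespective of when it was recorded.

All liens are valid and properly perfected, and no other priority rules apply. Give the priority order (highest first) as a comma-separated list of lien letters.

Effective dates after the stated exceptions: E relates back to the deed date 2017-03-20.
A is a real-property tax lien, so it outranks all other liens regardless of date.
Ordering the rest by effective date: E (2017-03-20), B (2018-01-04), D (2019-08-19), C (2020-06-17).

A, E, B, D, C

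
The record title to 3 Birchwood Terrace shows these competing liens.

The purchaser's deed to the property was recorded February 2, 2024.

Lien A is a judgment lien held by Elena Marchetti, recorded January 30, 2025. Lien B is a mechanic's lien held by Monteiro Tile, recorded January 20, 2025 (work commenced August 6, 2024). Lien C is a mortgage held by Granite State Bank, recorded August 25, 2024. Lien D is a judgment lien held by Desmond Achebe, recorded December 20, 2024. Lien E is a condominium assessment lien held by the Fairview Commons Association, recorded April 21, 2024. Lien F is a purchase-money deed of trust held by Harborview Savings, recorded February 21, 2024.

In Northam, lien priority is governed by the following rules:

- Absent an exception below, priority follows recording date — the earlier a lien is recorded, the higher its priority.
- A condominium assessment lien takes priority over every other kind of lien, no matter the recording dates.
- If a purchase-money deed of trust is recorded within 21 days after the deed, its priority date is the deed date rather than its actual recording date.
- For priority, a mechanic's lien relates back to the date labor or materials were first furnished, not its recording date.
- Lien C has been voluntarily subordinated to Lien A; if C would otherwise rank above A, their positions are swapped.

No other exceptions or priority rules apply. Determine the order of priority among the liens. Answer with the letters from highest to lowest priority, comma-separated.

E, F, B, A, D, C

Adjusting effective dates: B is treated as recorded August 6, 2024, the work-commencement date; F's effective date is the deed date, February 2, 2024.
E is a condominium assessment lien and takes priority over every other lien.
Remaining liens by effective date: F (February 2, 2024), B (August 6, 2024), C (August 25, 2024), D (December 20, 2024), A (January 30, 2025).
Because C would otherwise rank above A, the subordination swaps them.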